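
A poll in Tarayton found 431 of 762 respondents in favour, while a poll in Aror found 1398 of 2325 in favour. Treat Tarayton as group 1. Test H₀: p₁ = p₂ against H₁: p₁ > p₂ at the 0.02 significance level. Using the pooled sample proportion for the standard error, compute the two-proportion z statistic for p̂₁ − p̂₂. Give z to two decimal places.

z = -1.74

p̂₁ = 431/762 = 0.5656, p̂₂ = 1398/2325 = 0.6013.
Pooled p̂ = (431+1398)/(762+2325) = 1829/3087 = 0.5925.
SE = √(0.241447 × 0.00174244) = 0.0205.
z = (0.5656 − 0.6013)/0.0205 = -0.0357/0.0205 = -1.74.
p-value = P(Z > -1.739) ≈ 0.9590; since p > α = 0.02, fail to reject H₀.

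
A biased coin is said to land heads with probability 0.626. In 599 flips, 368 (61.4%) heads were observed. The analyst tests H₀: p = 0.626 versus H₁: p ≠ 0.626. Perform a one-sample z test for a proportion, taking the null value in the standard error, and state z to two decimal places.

z = -0.59

p̂ = 368/599 ≈ 0.6144.
SE = √(p₀(1−p₀)/n) = √(0.23412/599) = 0.0198.
z = (0.6144 − 0.626)/0.0198 = -0.0116/0.0198 = -0.59.
p-value = 2·P(Z > 0.589) ≈ 0.5559.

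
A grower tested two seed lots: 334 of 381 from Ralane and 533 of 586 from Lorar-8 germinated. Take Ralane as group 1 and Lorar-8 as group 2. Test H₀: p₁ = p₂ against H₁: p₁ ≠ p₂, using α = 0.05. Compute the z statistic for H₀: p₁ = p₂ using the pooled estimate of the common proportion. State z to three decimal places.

p̂₁ = 334/381 = 0.87664, p̂₂ = 533/586 = 0.90956.
Pooled p̂ = (334+533)/(381+586) = 867/967 = 0.89659.
SE = √(0.0927184 × 0.00433116) = 0.02004.
z = (0.87664 − 0.90956)/0.02004 = -0.03292/0.02004 = -1.643.
Two-sided p-value ≈ 2·Φ(−1.643) = 0.1005, so at α = 0.05 we fail to reject H₀.

z = -1.643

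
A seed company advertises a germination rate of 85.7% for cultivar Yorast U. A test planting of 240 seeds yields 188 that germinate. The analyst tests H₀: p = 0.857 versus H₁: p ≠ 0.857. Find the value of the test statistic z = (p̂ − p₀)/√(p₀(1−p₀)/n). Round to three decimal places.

z = -3.260

p̂ = 188/240 ≈ 0.78333.
SE = √(p₀(1−p₀)/n) = √(0.12255/240) = 0.02260.
z = (0.78333 − 0.857)/0.02260 = -0.07367/0.02260 = -3.260.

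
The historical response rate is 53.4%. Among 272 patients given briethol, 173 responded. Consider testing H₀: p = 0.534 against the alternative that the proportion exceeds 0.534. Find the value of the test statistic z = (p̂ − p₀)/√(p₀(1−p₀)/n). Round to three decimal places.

z = 3.373

p̂ = 173/272 = 0.63603.
SE = √(p₀(1−p₀)/n) = √(0.24884/272) = 0.03025.
z = (0.63603 − 0.534)/0.03025 = 0.10203/0.03025 = 3.373.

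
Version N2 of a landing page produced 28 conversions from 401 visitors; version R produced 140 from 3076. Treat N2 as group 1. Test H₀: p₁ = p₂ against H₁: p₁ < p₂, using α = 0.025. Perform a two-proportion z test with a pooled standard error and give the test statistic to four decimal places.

p̂₁ = 28/401 = 0.069825, p̂₂ = 140/3076 = 0.045514.
Pooled p̂ = (28+140)/(401+3076) = 168/3477 = 0.048318.
SE = √(p̂(1−p̂)(1/n₁+1/n₂)) = √(0.048318·0.951682·0.00281886) = √(0.00012962) = 0.011385.
z = (0.069825 − 0.045514)/0.011385 = 0.024311/0.011385 = 2.1354.
p-value = P(Z < 2.135) ≈ 0.9836, so at α = 0.025 we fail to reject H₀.

z = 2.1354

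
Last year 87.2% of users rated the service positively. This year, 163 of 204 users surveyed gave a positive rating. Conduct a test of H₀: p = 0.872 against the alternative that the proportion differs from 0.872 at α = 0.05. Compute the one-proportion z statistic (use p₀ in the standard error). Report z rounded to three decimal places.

z = -3.120

p̂ = 163/204 = 0.79902.
Standard error under H₀: √(0.872×0.128/204) = 0.02339.
z = (0.79902 − 0.872)/0.02339 = -0.07298/0.02339 = -3.120.
Two-sided p-value ≈ 2·Φ(−3.120) = 0.0018; since p < α = 0.05, reject H₀.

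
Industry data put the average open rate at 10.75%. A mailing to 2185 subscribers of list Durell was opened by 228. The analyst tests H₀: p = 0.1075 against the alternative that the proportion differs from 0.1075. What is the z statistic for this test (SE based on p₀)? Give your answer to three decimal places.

p̂ = 228/2185 ≈ 0.104348.
Standard error under H₀: √(0.1075×0.8925/2185) = 0.006626.
z = (0.104348 − 0.1075)/0.006626 = -0.003152/0.006626 = -0.476.
Two-sided p-value ≈ 2·Φ(−0.476) = 0.6343.

z = -0.476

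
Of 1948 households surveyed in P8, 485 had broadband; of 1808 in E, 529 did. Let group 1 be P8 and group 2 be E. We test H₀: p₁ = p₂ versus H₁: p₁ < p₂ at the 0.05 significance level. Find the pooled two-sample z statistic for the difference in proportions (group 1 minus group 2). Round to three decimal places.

z = -3.008

p̂₁ = 485/1948 = 0.24897, p̂₂ = 529/1808 = 0.29259.
Pooled p̂ = (485+529)/(1948+1808) = 1014/3756 = 0.26997.
SE = √(0.197085 × 0.00106644) = 0.01450.
z = (0.24897 − 0.29259)/0.01450 = -0.04362/0.01450 = -3.008.
p-value = P(Z < -3.008) ≈ 0.0013. With α = 0.05, reject H₀.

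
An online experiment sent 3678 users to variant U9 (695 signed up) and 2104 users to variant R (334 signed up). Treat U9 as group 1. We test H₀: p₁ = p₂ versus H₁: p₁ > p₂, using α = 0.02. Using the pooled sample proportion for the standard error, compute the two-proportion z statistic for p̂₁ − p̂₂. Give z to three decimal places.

p̂₁ = 695/3678 = 0.188961, p̂₂ = 334/2104 = 0.158745.
Pooled p̂ = (695+334)/(3678+2104) = 1029/5782 = 0.177966.
SE = √(0.146294 × 0.000747172) = 0.010455.
z = (0.188961 − 0.158745)/0.010455 = 0.030216/0.010455 = 2.890.
p-value = P(Z > 2.890) ≈ 0.0019, so at α = 0.02 we reject H₀.

z = 2.890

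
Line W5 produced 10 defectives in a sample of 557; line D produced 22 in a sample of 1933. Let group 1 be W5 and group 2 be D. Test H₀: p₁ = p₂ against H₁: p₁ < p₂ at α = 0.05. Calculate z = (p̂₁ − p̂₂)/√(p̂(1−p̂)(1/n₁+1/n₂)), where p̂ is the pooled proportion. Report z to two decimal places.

z = 1.21

p̂₁ = 10/557 ≈ 0.01795, p̂₂ = 22/1933 ≈ 0.01138.
Pooled p̂ = (10+22)/(557+1933) = 32/2490 = 0.01285.
SE = √(0.0126862 × 0.00231266) = 0.00542.
z = (0.01795 − 0.01138)/0.00542 = 0.00657/0.00542 = 1.21.
p-value = P(Z < 1.213) ≈ 0.8875. With α = 0.05, fail to reject H₀.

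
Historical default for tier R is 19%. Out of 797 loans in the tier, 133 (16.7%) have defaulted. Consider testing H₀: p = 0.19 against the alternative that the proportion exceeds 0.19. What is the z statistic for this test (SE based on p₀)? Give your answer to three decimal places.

z = -1.664

p̂ = 133/797 = 0.166876.
Under H₀, SE = √(0.19·0.81/797) = √(0.000193099) = 0.013896.
z = (0.166876 − 0.19)/0.013896 = -0.023124/0.013896 = -1.664.
p-value = P(Z > -1.664) ≈ 0.9520.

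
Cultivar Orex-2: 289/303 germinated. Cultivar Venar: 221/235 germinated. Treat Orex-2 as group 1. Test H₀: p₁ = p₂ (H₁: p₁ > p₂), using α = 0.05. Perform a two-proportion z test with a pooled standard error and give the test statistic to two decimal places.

z = 0.69

p̂₁ = 289/303 ≈ 0.9538, p̂₂ = 221/235 ≈ 0.9404.
Pooled p̂ = (289+221)/(303+235) = 510/538 = 0.9480.
SE = √(p̂(1−p̂)(1/n₁+1/n₂)) = √(0.9480·0.0520·0.00755565) = √(0.000372765) = 0.0193.
z = (0.9538 − 0.9404)/0.0193 = 0.0134/0.0193 = 0.69.
p-value = P(Z > 0.692) ≈ 0.2443; since p > α = 0.05, fail to reject H₀.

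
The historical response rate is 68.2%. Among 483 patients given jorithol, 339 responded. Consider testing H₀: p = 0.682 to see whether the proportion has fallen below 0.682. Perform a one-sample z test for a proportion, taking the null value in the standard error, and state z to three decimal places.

p̂ = 339/483 ≈ 0.70186.
Under H₀, SE = √(0.682·0.318/483) = √(0.000449019) = 0.02119.
z = (0.70186 − 0.682)/0.02119 = 0.01986/0.02119 = 0.937.

z = 0.937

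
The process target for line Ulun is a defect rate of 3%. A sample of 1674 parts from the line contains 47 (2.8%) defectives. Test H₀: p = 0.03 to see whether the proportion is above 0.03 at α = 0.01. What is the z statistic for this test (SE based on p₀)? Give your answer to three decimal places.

p̂ = 47/1674 ≈ 0.0280765.
Standard error under H₀: √(0.03×0.97/1674) = 0.0041694.
z = (0.0280765 − 0.03)/0.0041694 = -0.0019235/0.0041694 = -0.461.
p-value = P(Z > -0.461) ≈ 0.6777, so at α = 0.01 we fail to reject H₀.

z = -0.461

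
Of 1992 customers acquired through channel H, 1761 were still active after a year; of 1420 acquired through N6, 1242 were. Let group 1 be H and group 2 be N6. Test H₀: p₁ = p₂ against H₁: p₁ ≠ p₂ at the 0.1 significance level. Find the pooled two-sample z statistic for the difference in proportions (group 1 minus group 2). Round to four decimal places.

p̂₁ = 1761/1992 = 0.884036, p̂₂ = 1242/1420 = 0.874648.
Pooled p̂ = (1761+1242)/(1992+1420) = 3003/3412 = 0.880129.
SE = √(0.105502 × 0.00120623) = 0.011281.
z = (0.884036 − 0.874648)/0.011281 = 0.009388/0.011281 = 0.8322.
Two-sided p-value ≈ 2·Φ(−0.832) = 0.4053, so at α = 0.1 we fail to reject H₀.

z = 0.8322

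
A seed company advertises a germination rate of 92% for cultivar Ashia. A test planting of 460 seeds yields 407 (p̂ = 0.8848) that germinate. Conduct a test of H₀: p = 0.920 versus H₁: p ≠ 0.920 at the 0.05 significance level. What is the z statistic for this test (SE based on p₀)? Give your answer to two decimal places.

p̂ = 407/460 ≈ 0.88478.
SE = √(p₀(1−p₀)/n) = √(0.0736/460) = 0.01265.
z = (0.88478 − 0.92)/0.01265 = -0.03522/0.01265 = -2.78.
Two-sided p-value ≈ 2·Φ(−2.784) = 0.0054; since p < α = 0.05, reject H₀.

z = -2.78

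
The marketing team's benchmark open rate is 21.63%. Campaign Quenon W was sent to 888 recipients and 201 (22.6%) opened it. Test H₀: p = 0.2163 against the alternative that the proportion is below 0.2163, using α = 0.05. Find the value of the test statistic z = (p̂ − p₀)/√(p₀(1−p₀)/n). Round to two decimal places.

p̂ = 201/888 ≈ 0.2264.
SE = √(p₀(1−p₀)/n) = √(0.16951/888) = 0.0138.
z = (0.2264 − 0.2163)/0.0138 = 0.0101/0.0138 = 0.73.
p-value = P(Z < 0.727) ≈ 0.7665; since p > α = 0.05, fail to reject H₀.

z = 0.73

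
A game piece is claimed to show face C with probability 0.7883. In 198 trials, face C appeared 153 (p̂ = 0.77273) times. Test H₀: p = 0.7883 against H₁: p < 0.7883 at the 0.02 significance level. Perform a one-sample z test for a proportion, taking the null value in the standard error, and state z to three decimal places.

z = -0.536

p̂ = 153/198 ≈ 0.77273.
Under H₀, SE = √(0.7883·0.2117/198) = √(0.000842844) = 0.02903.
z = (0.77273 − 0.7883)/0.02903 = -0.01557/0.02903 = -0.536.
p-value = P(Z < -0.536) ≈ 0.2958; since p > α = 0.02, fail to reject H₀.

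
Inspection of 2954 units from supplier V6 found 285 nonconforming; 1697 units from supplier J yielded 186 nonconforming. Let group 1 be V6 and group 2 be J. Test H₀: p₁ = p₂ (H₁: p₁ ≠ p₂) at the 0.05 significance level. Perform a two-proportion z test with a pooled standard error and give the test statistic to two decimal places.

p̂₁ = 285/2954 ≈ 0.09648, p̂₂ = 186/1697 ≈ 0.10961.
Pooled p̂ = (285+186)/(2954+1697) = 471/4651 = 0.10127.
SE = √(0.0910132 × 0.000927799) = 0.00919.
z = (0.09648 − 0.10961)/0.00919 = -0.01313/0.00919 = -1.43.
Two-sided p-value ≈ 2·Φ(−1.428) = 0.1532. With α = 0.05, fail to reject H₀.

z = -1.43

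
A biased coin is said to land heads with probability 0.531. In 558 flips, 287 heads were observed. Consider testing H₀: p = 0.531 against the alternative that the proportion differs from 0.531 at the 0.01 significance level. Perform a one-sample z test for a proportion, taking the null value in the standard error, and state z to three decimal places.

z = -0.789

p̂ = 287/558 = 0.514337.
Standard error under H₀: √(0.531×0.469/558) = 0.021126.
z = (0.514337 − 0.531)/0.021126 = -0.016663/0.021126 = -0.789.
Two-sided p-value ≈ 2·Φ(−0.789) = 0.4303, so at α = 0.01 we fail to reject H₀.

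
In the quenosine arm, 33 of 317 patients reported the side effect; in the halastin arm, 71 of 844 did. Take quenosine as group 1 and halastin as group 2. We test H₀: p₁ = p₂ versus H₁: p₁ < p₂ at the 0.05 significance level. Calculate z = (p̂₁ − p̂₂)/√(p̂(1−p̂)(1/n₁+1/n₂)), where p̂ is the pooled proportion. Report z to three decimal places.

z = 1.062

p̂₁ = 33/317 ≈ 0.10410, p̂₂ = 71/844 ≈ 0.08412.
Pooled p̂ = (33+71)/(317+844) = 104/1161 = 0.08958.
SE = √(p̂(1−p̂)(1/n₁+1/n₂)) = √(0.08958·0.91042·0.00433941) = √(0.000353895) = 0.01881.
z = (0.10410 − 0.08412)/0.01881 = 0.01998/0.01881 = 1.062.
p-value = P(Z < 1.062) ≈ 0.8559; since p > α = 0.05, fail to reject H₀.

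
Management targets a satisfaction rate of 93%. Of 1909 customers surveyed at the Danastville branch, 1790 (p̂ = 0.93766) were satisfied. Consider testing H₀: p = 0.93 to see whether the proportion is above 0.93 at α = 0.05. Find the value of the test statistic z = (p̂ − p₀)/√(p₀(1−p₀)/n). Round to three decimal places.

z = 1.312

p̂ = 1790/1909 ≈ 0.93766.
Standard error under H₀: √(0.93×0.07/1909) = 0.00584.
z = (0.93766 − 0.93)/0.00584 = 0.00766/0.00584 = 1.312.
p-value = P(Z > 1.312) ≈ 0.0947, so at α = 0.05 we fail to reject H₀.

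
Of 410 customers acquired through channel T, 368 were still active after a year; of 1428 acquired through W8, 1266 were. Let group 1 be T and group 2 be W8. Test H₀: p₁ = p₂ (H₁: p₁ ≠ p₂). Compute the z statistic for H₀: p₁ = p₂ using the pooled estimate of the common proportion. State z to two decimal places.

z = 0.63

p̂₁ = 368/410 = 0.89756, p̂₂ = 1266/1428 = 0.88655.
Pooled p̂ = (368+1266)/(410+1428) = 1634/1838 = 0.88901.
SE = √(0.0986714 × 0.0031393) = 0.01760.
z = (0.89756 − 0.88655)/0.01760 = 0.01101/0.01760 = 0.63.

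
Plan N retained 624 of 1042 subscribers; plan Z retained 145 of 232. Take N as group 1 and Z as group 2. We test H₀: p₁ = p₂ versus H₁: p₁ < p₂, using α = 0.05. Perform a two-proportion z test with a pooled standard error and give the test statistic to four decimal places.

z = -0.7365

p̂₁ = 624/1042 = 0.598848, p̂₂ = 145/232 = 0.625000.
Pooled p̂ = (624+145)/(1042+232) = 769/1274 = 0.603611.
SE = √(p̂(1−p̂)(1/n₁+1/n₂)) = √(0.603611·0.396389·0.00527004) = √(0.00126093) = 0.035510.
z = (0.598848 − 0.625000)/0.035510 = -0.026152/0.035510 = -0.7365.
p-value = P(Z < -0.736) ≈ 0.2307, so at α = 0.05 we fail to reject H₀.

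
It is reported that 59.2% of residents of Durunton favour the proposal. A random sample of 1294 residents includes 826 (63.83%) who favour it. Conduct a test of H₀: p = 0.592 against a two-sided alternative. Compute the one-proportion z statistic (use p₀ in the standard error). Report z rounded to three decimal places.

p̂ = 826/1294 ≈ 0.638331.
SE = √(p₀(1−p₀)/n) = √(0.24154/1294) = 0.013662.
z = (0.638331 − 0.592)/0.013662 = 0.046331/0.013662 = 3.391.

z = 3.391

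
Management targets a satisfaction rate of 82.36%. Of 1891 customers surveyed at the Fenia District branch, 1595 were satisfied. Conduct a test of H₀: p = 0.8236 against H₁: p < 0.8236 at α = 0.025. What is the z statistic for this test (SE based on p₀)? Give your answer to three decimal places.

z = 2.267

p̂ = 1595/1891 = 0.843469.
SE = √(p₀(1−p₀)/n) = √(0.14528/1891) = 0.008765.
z = (0.843469 − 0.8236)/0.008765 = 0.019869/0.008765 = 2.267.
p-value = P(Z < 2.267) ≈ 0.9883, so at α = 0.025 we fail to reject H₀.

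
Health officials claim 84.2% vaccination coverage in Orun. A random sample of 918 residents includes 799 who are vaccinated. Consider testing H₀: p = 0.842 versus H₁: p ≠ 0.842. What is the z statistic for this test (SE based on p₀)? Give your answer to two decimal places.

z = 2.36

p̂ = 799/918 = 0.87037.
SE = √(p₀(1−p₀)/n) = √(0.13304/918) = 0.01204.
z = (0.87037 − 0.842)/0.01204 = 0.02837/0.01204 = 2.36.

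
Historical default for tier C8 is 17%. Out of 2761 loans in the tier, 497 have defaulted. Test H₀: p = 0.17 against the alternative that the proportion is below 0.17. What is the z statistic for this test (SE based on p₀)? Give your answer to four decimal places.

p̂ = 497/2761 ≈ 0.18000724.
SE = √(p₀(1−p₀)/n) = √(0.1411/2761) = 0.00714875.
z = (0.18000724 − 0.17)/0.00714875 = 0.01000724/0.00714875 = 1.3999.
p-value = P(Z < 1.400) ≈ 0.9192.

z = 1.3999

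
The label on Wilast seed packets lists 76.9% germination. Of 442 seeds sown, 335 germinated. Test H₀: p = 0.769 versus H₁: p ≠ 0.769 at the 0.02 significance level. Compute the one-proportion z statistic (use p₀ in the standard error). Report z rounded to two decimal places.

p̂ = 335/442 ≈ 0.75792.
SE = √(p₀(1−p₀)/n) = √(0.17764/442) = 0.02005.
z = (0.75792 − 0.769)/0.02005 = -0.01108/0.02005 = -0.55.
p-value = 2·P(Z > 0.553) ≈ 0.5804. With α = 0.02, fail to reject H₀.

z = -0.55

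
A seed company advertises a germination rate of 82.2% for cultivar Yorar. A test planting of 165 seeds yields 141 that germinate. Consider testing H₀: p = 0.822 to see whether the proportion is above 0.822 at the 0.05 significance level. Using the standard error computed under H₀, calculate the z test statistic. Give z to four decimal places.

z = 1.0929

p̂ = 141/165 = 0.854545.
SE = √(p₀(1−p₀)/n) = √(0.14632/165) = 0.029779.
z = (0.854545 − 0.822)/0.029779 = 0.032545/0.029779 = 1.0929.
p-value = P(Z > 1.093) ≈ 0.1372, so at α = 0.05 we fail to reject H₀.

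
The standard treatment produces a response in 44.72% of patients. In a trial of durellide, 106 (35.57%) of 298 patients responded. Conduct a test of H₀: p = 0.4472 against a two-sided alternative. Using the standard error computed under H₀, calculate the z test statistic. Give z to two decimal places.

z = -3.18

p̂ = 106/298 = 0.3557.
Standard error under H₀: √(0.4472×0.5528/298) = 0.0288.
z = (0.3557 − 0.4472)/0.0288 = -0.0915/0.0288 = -3.18.
p-value = 2·P(Z > 3.177) ≈ 0.0015.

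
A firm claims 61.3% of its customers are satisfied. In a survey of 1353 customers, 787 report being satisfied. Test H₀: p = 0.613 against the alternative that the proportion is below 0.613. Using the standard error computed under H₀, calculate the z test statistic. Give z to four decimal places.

p̂ = 787/1353 = 0.5816704.
SE = √(p₀(1−p₀)/n) = √(0.23723/1353) = 0.0132415.
z = (0.5816704 − 0.613)/0.0132415 = -0.0313296/0.0132415 = -2.3660.

z = -2.3660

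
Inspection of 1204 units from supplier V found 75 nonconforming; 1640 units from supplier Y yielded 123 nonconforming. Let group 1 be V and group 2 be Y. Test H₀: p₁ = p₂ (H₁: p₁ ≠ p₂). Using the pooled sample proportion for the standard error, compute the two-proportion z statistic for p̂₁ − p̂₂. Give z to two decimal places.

z = -1.32

p̂₁ = 75/1204 = 0.06229, p̂₂ = 123/1640 = 0.07500.
Pooled p̂ = (75+123)/(1204+1640) = 198/2844 = 0.06962.
SE = √(0.0647733 × 0.00144032) = 0.00966.
z = (0.06229 − 0.07500)/0.00966 = -0.01271/0.00966 = -1.32.
p-value = 2·P(Z > 1.316) ≈ 0.1883.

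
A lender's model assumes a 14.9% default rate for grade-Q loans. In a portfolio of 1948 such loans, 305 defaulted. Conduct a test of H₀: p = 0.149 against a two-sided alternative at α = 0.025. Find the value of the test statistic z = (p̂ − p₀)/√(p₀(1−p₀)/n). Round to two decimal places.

z = 0.94

p̂ = 305/1948 = 0.1566.
Standard error under H₀: √(0.149×0.851/1948) = 0.0081.
z = (0.1566 − 0.149)/0.0081 = 0.0076/0.0081 = 0.94.
p-value = 2·P(Z > 0.938) ≈ 0.3480; since p > α = 0.025, fail to reject H₀.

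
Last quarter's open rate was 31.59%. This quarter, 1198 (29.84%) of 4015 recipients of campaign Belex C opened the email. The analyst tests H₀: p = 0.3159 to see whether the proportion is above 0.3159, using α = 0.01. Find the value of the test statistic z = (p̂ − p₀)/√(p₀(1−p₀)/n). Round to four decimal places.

p̂ = 1198/4015 = 0.2983811.
Standard error under H₀: √(0.3159×0.6841/4015) = 0.0073365.
z = (0.2983811 − 0.3159)/0.0073365 = -0.0175189/0.0073365 = -2.3879.
p-value = P(Z > -2.388) ≈ 0.9915; since p > α = 0.01, fail to reject H₀.

z = -2.3879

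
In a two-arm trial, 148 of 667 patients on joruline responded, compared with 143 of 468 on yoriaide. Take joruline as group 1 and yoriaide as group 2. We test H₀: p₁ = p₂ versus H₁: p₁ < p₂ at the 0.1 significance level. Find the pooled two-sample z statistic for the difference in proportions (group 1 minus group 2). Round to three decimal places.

p̂₁ = 148/667 = 0.22189, p̂₂ = 143/468 = 0.30556.
Pooled p̂ = (148+143)/(667+468) = 291/1135 = 0.25639.
SE = √(p̂(1−p̂)(1/n₁+1/n₂)) = √(0.25639·0.74361·0.003636) = √(0.000693215) = 0.02633.
z = (0.22189 − 0.30556)/0.02633 = -0.08367/0.02633 = -3.178.
p-value = P(Z < -3.178) ≈ 0.0007. With α = 0.1, reject H₀.

z = -3.178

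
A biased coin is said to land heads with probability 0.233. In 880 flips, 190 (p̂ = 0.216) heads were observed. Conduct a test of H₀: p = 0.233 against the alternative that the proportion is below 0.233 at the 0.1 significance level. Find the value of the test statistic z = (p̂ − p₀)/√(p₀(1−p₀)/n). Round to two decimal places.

p̂ = 190/880 ≈ 0.2159.
Standard error under H₀: √(0.233×0.767/880) = 0.0143.
z = (0.2159 − 0.233)/0.0143 = -0.0171/0.0143 = -1.20.
p-value = P(Z < -1.199) ≈ 0.1152; since p > α = 0.1, fail to reject H₀.

z = -1.20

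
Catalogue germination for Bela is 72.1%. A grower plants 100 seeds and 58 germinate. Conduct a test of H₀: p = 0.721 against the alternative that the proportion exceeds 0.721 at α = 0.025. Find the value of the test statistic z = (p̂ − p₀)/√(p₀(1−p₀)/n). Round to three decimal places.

z = -3.144

p̂ = 58/100 = 0.58000.
SE = √(p₀(1−p₀)/n) = √(0.20116/100) = 0.04485.
z = (0.58000 − 0.721)/0.04485 = -0.14100/0.04485 = -3.144.
p-value = P(Z > -3.144) ≈ 0.9992, so at α = 0.025 we fail to reject H₀.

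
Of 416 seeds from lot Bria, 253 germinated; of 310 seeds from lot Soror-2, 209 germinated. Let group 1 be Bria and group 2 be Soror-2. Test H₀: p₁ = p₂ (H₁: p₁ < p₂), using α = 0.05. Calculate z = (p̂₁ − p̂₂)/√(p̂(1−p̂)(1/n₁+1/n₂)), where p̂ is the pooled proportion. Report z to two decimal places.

z = -1.83

p̂₁ = 253/416 = 0.6082, p̂₂ = 209/310 = 0.6742.
Pooled p̂ = (253+209)/(416+310) = 462/726 = 0.6364.
SE = √(0.231405 × 0.00562965) = 0.0361.
z = (0.6082 − 0.6742)/0.0361 = -0.0660/0.0361 = -1.83.
p-value = P(Z < -1.829) ≈ 0.0337, so at α = 0.05 we reject H₀.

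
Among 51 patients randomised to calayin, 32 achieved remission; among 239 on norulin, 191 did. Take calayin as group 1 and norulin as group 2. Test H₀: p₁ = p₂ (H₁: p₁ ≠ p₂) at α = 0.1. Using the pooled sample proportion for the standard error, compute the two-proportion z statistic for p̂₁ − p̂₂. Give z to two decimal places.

p̂₁ = 32/51 = 0.6275, p̂₂ = 191/239 = 0.7992.
Pooled p̂ = (32+191)/(51+239) = 223/290 = 0.7690.
SE = √(p̂(1−p̂)(1/n₁+1/n₂)) = √(0.7690·0.2310·0.0237919) = √(0.00422682) = 0.0650.
z = (0.6275 − 0.7992)/0.0650 = -0.1717/0.0650 = -2.64.
p-value = 2·P(Z > 2.641) ≈ 0.0083, so at α = 0.1 we reject H₀.

z = -2.64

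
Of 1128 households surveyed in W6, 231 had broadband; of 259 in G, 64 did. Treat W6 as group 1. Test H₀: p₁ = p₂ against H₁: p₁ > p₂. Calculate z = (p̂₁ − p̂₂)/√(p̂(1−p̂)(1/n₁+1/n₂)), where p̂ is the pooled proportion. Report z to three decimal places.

z = -1.501

p̂₁ = 231/1128 = 0.204787, p̂₂ = 64/259 = 0.247104.
Pooled p̂ = (231+64)/(1128+259) = 295/1387 = 0.212689.
SE = √(0.167453 × 0.00474753) = 0.028195.
z = (0.204787 − 0.247104)/0.028195 = -0.042317/0.028195 = -1.501.
p-value = P(Z > -1.501) ≈ 0.9333.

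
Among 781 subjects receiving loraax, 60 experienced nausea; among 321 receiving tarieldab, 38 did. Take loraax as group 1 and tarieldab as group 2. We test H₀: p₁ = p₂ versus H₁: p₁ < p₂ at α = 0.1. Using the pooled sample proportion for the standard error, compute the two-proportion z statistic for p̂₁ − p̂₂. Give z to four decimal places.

z = -2.2020

p̂₁ = 60/781 = 0.0768246, p̂₂ = 38/321 = 0.1183801.
Pooled p̂ = (60+38)/(781+321) = 98/1102 = 0.0889292.
SE = √(p̂(1−p̂)(1/n₁+1/n₂)) = √(0.0889292·0.9110708·0.00439567) = √(0.000356141) = 0.0188717.
z = (0.0768246 − 0.1183801)/0.0188717 = -0.0415555/0.0188717 = -2.2020.
p-value = P(Z < -2.202) ≈ 0.0138. With α = 0.1, reject H₀.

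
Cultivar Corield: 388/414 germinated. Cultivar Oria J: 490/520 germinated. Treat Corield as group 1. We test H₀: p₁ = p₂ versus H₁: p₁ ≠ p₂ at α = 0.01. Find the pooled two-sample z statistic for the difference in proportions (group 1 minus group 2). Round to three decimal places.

z = -0.327

p̂₁ = 388/414 = 0.93720, p̂₂ = 490/520 = 0.94231.
Pooled p̂ = (388+490)/(414+520) = 878/934 = 0.94004.
SE = √(p̂(1−p̂)(1/n₁+1/n₂)) = √(0.94004·0.05996·0.00433854) = √(0.00024453) = 0.01564.
z = (0.93720 − 0.94231)/0.01564 = -0.00511/0.01564 = -0.327.
p-value = 2·P(Z > 0.327) ≈ 0.7439. With α = 0.01, fail to reject H₀.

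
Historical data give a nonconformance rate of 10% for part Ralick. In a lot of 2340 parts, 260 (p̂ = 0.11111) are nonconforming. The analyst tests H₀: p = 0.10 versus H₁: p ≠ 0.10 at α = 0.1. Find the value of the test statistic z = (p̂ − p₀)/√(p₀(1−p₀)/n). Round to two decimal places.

p̂ = 260/2340 ≈ 0.1111.
SE = √(p₀(1−p₀)/n) = √(0.09/2340) = 0.0062.
z = (0.1111 − 0.1)/0.0062 = 0.0111/0.0062 = 1.79.
Two-sided p-value ≈ 2·Φ(−1.792) = 0.0732; since p < α = 0.1, reject H₀.

z = 1.79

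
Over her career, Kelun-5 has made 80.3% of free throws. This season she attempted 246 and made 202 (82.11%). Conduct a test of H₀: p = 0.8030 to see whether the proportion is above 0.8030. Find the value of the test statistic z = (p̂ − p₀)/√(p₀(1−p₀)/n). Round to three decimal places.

z = 0.715

p̂ = 202/246 = 0.82114.
SE = √(p₀(1−p₀)/n) = √(0.15819/246) = 0.02536.
z = (0.82114 − 0.803)/0.02536 = 0.01814/0.02536 = 0.715.
p-value = P(Z > 0.715) ≈ 0.2372.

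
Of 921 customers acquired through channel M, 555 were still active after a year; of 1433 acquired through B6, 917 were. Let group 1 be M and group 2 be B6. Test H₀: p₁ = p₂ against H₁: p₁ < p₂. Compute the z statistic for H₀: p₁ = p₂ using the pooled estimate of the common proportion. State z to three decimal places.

p̂₁ = 555/921 = 0.60261, p̂₂ = 917/1433 = 0.63992.
Pooled p̂ = (555+917)/(921+1433) = 1472/2354 = 0.62532.
SE = √(p̂(1−p̂)(1/n₁+1/n₂)) = √(0.62532·0.37468·0.00178361) = √(0.000417892) = 0.02044.
z = (0.60261 − 0.63992)/0.02044 = -0.03731/0.02044 = -1.825.

z = -1.825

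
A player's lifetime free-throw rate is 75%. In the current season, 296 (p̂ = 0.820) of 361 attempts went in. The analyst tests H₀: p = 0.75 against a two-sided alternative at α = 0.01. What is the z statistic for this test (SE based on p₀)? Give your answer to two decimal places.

p̂ = 296/361 = 0.8199.
SE = √(p₀(1−p₀)/n) = √(0.1875/361) = 0.0228.
z = (0.8199 − 0.75)/0.0228 = 0.0699/0.0228 = 3.07.
Two-sided p-value ≈ 2·Φ(−3.069) = 0.0021. With α = 0.01, reject H₀.

z = 3.07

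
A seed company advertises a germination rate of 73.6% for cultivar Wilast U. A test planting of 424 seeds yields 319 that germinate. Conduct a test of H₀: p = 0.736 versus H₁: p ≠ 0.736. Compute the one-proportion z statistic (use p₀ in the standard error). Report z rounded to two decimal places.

z = 0.76

p̂ = 319/424 ≈ 0.75236.
Standard error under H₀: √(0.736×0.264/424) = 0.02141.
z = (0.75236 − 0.736)/0.02141 = 0.01636/0.02141 = 0.76.
Two-sided p-value ≈ 2·Φ(−0.764) = 0.4448.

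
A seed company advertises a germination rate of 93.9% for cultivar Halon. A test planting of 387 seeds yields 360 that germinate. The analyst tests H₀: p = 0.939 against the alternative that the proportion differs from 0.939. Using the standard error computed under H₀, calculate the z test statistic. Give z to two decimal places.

z = -0.72

p̂ = 360/387 ≈ 0.9302.
Standard error under H₀: √(0.939×0.061/387) = 0.0122.
z = (0.9302 − 0.939)/0.0122 = -0.0088/0.0122 = -0.72.
p-value = 2·P(Z > 0.721) ≈ 0.4711.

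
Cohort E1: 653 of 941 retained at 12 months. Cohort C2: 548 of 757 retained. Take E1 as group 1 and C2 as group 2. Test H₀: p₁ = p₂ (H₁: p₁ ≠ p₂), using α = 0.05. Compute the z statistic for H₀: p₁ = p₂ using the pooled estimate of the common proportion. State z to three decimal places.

p̂₁ = 653/941 ≈ 0.69394, p̂₂ = 548/757 ≈ 0.72391.
Pooled p̂ = (653+548)/(941+757) = 1201/1698 = 0.70730.
SE = √(0.207026 × 0.0023837) = 0.02221.
z = (0.69394 − 0.72391)/0.02221 = -0.02997/0.02221 = -1.349.
Two-sided p-value ≈ 2·Φ(−1.349) = 0.1773; since p > α = 0.05, fail to reject H₀.

z = -1.349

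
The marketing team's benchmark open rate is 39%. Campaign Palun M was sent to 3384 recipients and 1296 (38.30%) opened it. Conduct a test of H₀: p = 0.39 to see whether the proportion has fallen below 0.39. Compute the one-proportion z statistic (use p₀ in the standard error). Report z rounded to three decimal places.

z = -0.837

p̂ = 1296/3384 ≈ 0.382979.
Under H₀, SE = √(0.39·0.61/3384) = √(7.03014e-05) = 0.008385.
z = (0.382979 − 0.39)/0.008385 = -0.007021/0.008385 = -0.837.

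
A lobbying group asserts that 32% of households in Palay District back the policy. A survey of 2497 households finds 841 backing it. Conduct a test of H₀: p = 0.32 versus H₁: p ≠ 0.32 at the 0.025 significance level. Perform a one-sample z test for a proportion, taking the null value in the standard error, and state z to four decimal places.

z = 1.8001

p̂ = 841/2497 ≈ 0.336804.
Standard error under H₀: √(0.32×0.68/2497) = 0.009335.
z = (0.336804 − 0.32)/0.009335 = 0.016804/0.009335 = 1.8001.
Two-sided p-value ≈ 2·Φ(−1.800) = 0.0718, so at α = 0.025 we fail to reject H₀.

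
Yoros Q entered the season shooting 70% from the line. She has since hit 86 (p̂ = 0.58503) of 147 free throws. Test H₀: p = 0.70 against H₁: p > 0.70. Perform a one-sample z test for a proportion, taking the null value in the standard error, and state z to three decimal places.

z = -3.042

p̂ = 86/147 ≈ 0.58503.
Under H₀, SE = √(0.7·0.3/147) = √(0.00142857) = 0.03780.
z = (0.58503 − 0.7)/0.03780 = -0.11497/0.03780 = -3.042.
p-value = P(Z > -3.042) ≈ 0.9988.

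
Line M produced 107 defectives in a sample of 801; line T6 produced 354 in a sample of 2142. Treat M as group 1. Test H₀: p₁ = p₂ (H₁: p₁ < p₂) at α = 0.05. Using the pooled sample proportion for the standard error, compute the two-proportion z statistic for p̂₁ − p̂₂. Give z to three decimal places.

p̂₁ = 107/801 ≈ 0.133583, p̂₂ = 354/2142 ≈ 0.165266.
Pooled p̂ = (107+354)/(801+2142) = 461/2943 = 0.156643.
SE = √(p̂(1−p̂)(1/n₁+1/n₂)) = √(0.156643·0.843357·0.00171529) = √(0.0002266) = 0.015053.
z = (0.133583 − 0.165266)/0.015053 = -0.031683/0.015053 = -2.105.
p-value = P(Z < -2.105) ≈ 0.0177, so at α = 0.05 we reject H₀.

z = -2.105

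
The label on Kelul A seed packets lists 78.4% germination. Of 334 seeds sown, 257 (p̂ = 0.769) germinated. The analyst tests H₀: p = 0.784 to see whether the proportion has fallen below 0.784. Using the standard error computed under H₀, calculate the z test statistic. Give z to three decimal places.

z = -0.646

p̂ = 257/334 ≈ 0.76946.
Standard error under H₀: √(0.784×0.216/334) = 0.02252.
z = (0.76946 − 0.784)/0.02252 = -0.01454/0.02252 = -0.646.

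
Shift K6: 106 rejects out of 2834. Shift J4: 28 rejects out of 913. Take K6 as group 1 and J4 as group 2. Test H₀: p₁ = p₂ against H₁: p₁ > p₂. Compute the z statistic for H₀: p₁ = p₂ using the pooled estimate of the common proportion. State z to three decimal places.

z = 0.953

p̂₁ = 106/2834 = 0.037403, p̂₂ = 28/913 = 0.030668.
Pooled p̂ = (106+28)/(2834+913) = 134/3747 = 0.035762.
SE = √(0.034483 × 0.00144815) = 0.007067.
z = (0.037403 − 0.030668)/0.007067 = 0.006735/0.007067 = 0.953.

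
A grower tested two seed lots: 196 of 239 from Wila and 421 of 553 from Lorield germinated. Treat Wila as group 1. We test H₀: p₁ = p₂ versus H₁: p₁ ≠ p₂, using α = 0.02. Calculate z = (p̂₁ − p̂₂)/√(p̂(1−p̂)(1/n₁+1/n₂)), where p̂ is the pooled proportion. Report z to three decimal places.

z = 1.830

p̂₁ = 196/239 = 0.82008, p̂₂ = 421/553 = 0.76130.
Pooled p̂ = (196+421)/(239+553) = 617/792 = 0.77904.
SE = √(0.172136 × 0.00599242) = 0.03212.
z = (0.82008 − 0.76130)/0.03212 = 0.05878/0.03212 = 1.830.
p-value = 2·P(Z > 1.830) ≈ 0.0672. With α = 0.02, fail to reject H₀.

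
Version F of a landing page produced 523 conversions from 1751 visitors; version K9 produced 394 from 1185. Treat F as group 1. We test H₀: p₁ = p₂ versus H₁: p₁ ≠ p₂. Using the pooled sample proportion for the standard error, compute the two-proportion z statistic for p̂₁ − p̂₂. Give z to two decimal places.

p̂₁ = 523/1751 ≈ 0.2987, p̂₂ = 394/1185 ≈ 0.3325.
Pooled p̂ = (523+394)/(1751+1185) = 917/2936 = 0.3123.
SE = √(p̂(1−p̂)(1/n₁+1/n₂)) = √(0.3123·0.6877·0.00141498) = √(0.00030391) = 0.0174.
z = (0.2987 − 0.3325)/0.0174 = -0.0338/0.0174 = -1.94.
Two-sided p-value ≈ 2·Φ(−1.939) = 0.0525.

z = -1.94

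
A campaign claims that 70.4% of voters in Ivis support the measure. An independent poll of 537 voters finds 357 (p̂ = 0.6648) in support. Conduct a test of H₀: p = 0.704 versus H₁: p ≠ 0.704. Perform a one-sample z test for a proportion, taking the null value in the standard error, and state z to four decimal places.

p̂ = 357/537 = 0.664804.
SE = √(p₀(1−p₀)/n) = √(0.20838/537) = 0.019699.
z = (0.664804 − 0.704)/0.019699 = -0.039196/0.019699 = -1.9897.

z = -1.9897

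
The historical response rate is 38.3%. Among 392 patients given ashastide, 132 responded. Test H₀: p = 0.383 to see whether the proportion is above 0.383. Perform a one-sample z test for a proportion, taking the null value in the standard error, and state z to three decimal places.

z = -1.884

p̂ = 132/392 = 0.336735.
Under H₀, SE = √(0.383·0.617/392) = √(0.000602834) = 0.024553.
z = (0.336735 − 0.383)/0.024553 = -0.046265/0.024553 = -1.884.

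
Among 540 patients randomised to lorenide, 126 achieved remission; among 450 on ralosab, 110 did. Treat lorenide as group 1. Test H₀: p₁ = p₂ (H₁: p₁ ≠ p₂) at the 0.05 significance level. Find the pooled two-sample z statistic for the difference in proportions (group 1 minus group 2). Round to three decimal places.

p̂₁ = 126/540 = 0.233333, p̂₂ = 110/450 = 0.244444.
Pooled p̂ = (126+110)/(540+450) = 236/990 = 0.238384.
SE = √(p̂(1−p̂)(1/n₁+1/n₂)) = √(0.238384·0.761616·0.00407407) = √(0.000739677) = 0.027197.
z = (0.233333 − 0.244444)/0.027197 = -0.011111/0.027197 = -0.409.
p-value = 2·P(Z > 0.409) ≈ 0.6829, so at α = 0.05 we fail to reject H₀.

z = -0.409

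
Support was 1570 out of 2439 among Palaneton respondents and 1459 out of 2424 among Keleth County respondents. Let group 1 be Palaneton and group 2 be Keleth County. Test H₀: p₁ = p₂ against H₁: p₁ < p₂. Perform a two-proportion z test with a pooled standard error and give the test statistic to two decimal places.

p̂₁ = 1570/2439 ≈ 0.6437, p̂₂ = 1459/2424 ≈ 0.6019.
Pooled p̂ = (1570+1459)/(2439+2424) = 3029/4863 = 0.6229.
SE = √(0.234904 × 0.000822545) = 0.0139.
z = (0.6437 − 0.6019)/0.0139 = 0.0418/0.0139 = 3.01.

z = 3.01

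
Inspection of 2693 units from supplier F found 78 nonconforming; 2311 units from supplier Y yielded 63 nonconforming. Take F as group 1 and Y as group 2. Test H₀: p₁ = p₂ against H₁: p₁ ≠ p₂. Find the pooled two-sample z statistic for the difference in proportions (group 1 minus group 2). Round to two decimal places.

p̂₁ = 78/2693 = 0.0290, p̂₂ = 63/2311 = 0.0273.
Pooled p̂ = (78+63)/(2693+2311) = 141/5004 = 0.0282.
SE = √(p̂(1−p̂)(1/n₁+1/n₂)) = √(0.0282·0.9718·0.000804046) = √(2.20176e-05) = 0.0047.
z = (0.0290 − 0.0273)/0.0047 = 0.0017/0.0047 = 0.36.

z = 0.36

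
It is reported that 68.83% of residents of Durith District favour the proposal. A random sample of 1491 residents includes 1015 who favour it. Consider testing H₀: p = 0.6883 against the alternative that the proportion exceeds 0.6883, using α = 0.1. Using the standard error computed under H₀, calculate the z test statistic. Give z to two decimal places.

z = -0.63

p̂ = 1015/1491 = 0.68075.
Under H₀, SE = √(0.6883·0.3117/1491) = √(0.000143892) = 0.01200.
z = (0.68075 − 0.6883)/0.01200 = -0.00755/0.01200 = -0.63.
p-value = P(Z > -0.629) ≈ 0.7354; since p > α = 0.1, fail to reject H₀.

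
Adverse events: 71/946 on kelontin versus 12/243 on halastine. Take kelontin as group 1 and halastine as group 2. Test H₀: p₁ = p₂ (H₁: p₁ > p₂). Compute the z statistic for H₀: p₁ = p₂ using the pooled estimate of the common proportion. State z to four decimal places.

z = 1.4007

p̂₁ = 71/946 ≈ 0.075053, p̂₂ = 12/243 ≈ 0.049383.
Pooled p̂ = (71+12)/(946+243) = 83/1189 = 0.069807.
SE = √(p̂(1−p̂)(1/n₁+1/n₂)) = √(0.069807·0.930193·0.00517231) = √(0.000335857) = 0.018326.
z = (0.075053 − 0.049383)/0.018326 = 0.025670/0.018326 = 1.4007.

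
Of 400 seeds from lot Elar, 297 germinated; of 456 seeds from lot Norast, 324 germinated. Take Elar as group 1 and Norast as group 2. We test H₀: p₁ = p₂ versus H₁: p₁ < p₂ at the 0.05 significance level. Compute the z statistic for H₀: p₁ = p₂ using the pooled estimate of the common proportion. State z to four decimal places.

z = 1.0458

p̂₁ = 297/400 ≈ 0.7425000, p̂₂ = 324/456 ≈ 0.7105263.
Pooled p̂ = (297+324)/(400+456) = 621/856 = 0.7254673.
SE = √(0.199165 × 0.00469298) = 0.0305725.
z = (0.7425000 − 0.7105263)/0.0305725 = 0.0319737/0.0305725 = 1.0458.
p-value = P(Z < 1.046) ≈ 0.8522, so at α = 0.05 we fail to reject H₀.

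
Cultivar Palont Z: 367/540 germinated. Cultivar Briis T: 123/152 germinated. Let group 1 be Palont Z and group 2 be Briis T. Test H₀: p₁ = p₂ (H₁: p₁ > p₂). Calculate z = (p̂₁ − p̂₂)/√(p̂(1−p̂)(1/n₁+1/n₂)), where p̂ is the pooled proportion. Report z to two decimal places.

z = -3.10

p̂₁ = 367/540 ≈ 0.67963, p̂₂ = 123/152 ≈ 0.80921.
Pooled p̂ = (367+123)/(540+152) = 490/692 = 0.70809.
SE = √(p̂(1−p̂)(1/n₁+1/n₂)) = √(0.70809·0.29191·0.0084308) = √(0.00174263) = 0.04174.
z = (0.67963 − 0.80921)/0.04174 = -0.12958/0.04174 = -3.10.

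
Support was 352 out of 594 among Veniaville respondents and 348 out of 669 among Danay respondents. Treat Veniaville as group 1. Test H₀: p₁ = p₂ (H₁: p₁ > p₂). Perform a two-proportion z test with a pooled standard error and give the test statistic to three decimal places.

z = 2.584

p̂₁ = 352/594 ≈ 0.59259, p̂₂ = 348/669 ≈ 0.52018.
Pooled p̂ = (352+348)/(594+669) = 700/1263 = 0.55424.
SE = √(p̂(1−p̂)(1/n₁+1/n₂)) = √(0.55424·0.44576·0.00317827) = √(0.000785218) = 0.02802.
z = (0.59259 − 0.52018)/0.02802 = 0.07241/0.02802 = 2.584.
p-value = P(Z > 2.584) ≈ 0.0049.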